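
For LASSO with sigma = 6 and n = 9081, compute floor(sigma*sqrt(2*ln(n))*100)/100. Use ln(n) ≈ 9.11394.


ln(9081) ≈ 9.11394.
2*ln(n) ≈ 18.22788.
sqrt(2*ln(n)) ≈ sqrt(18.22788) ≈ 4.269412.
lambda ≈ 6*4.269412 = 25.616472.
floor(lambda*100)/100 = 25.61.

25.61


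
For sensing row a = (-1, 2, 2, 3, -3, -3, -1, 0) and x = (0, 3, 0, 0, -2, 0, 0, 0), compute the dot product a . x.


Non-zero terms: ['2*3', '-3*-2']
Products: [6, 6]
y = sum = 12.

12


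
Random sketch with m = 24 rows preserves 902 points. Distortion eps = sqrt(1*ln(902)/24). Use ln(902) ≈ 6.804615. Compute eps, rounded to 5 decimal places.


ln(902) ≈ 6.804615.
1*ln(N)/m ≈ 1*6.804615/24 ≈ 0.28352563.
eps = sqrt(0.28352563) ≈ 0.5324712 ≈ 0.53247.

0.53247


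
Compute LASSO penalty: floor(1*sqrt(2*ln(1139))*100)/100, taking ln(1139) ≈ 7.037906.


ln(1139) ≈ 7.037906.
2*ln(n) ≈ 14.075812.
sqrt(2*ln(n)) ≈ sqrt(14.075812) ≈ 3.751775.
lambda ≈ 1*3.751775 = 3.751775.
floor(lambda*100)/100 = 3.75.

3.75


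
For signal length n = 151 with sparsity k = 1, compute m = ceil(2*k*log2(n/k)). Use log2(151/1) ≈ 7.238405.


log2(n/k) = log2(151/1) ≈ 7.238405.
2*k*log2(n/k) ≈ 2*1*7.238405 = 14.47681.
m = ceil(14.47681) = 15.

15


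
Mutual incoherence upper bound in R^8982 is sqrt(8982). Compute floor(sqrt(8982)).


94^2 = 8836 <= 8982 < 9025 = 95^2, so 94 <= sqrt(8982) < 95.
floor(sqrt(8982)) = 94.

94


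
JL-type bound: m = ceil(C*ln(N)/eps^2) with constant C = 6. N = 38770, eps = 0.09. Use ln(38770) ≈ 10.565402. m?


ln(38770) ≈ 10.565402.
eps^2 = 0.09^2 = 0.0081.
C*ln(N)/eps^2 ≈ 6*10.565402/0.0081 ≈ 7826.2237.
m = ceil(7826.2237) = 7827.

7827


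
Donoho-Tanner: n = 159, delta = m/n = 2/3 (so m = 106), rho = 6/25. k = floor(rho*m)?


m = 2/3*159 = 106.
rho = 6/25.
rho*m = 6/25*106 = 25.44.
k = floor(25.44) = 25.

25


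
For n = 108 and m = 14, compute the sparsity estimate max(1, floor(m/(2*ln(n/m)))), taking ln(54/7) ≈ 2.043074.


n/m = 108/14 = 54/7.
ln(n/m) ≈ 2.043074.
2*ln(n/m) ≈ 4.086148.
m/(2*ln(n/m)) ≈ 14/4.086148 ≈ 3.4262.
floor = 3.
k_max = max(1, 3) = 3.

3


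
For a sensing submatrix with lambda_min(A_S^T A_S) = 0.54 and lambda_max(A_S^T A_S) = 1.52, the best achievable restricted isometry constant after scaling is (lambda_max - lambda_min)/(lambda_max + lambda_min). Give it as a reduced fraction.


lambda_max - lambda_min = 1.52 - 0.54 = 0.98.
lambda_max + lambda_min = 1.52 + 0.54 = 2.06.
delta = 0.98/2.06 = 98/206 = 49/103.

49/103


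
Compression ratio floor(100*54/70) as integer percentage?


100*m/n = 100*54/70 ≈ 77.1429.
floor = 77.

77


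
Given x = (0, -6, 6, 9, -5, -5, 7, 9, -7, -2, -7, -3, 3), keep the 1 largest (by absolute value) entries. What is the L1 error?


Sorted |x_i| descending: [9, 9, 7, 7, 7, 6, 6, 5, 5, 3, 3, 2, 0]
Keep top 1: [9]
Tail entries: [9, 7, 7, 7, 6, 6, 5, 5, 3, 3, 2, 0]
L1 error = sum of tail = 60.

60


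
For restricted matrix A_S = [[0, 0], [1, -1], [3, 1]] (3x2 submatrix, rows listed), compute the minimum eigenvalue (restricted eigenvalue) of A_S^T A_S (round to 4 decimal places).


A_S^T A_S = [[10, 2], [2, 2]].
trace = 12.
det = 16.
disc = trace^2 - 4*det = 144 - 4*16 = 80.
sqrt(80) ≈ 8.944272.
lam_min = (12 - sqrt(80))/2 ≈ (12 - 8.944272)/2 = 1.527864 ≈ 1.5279.

1.5279


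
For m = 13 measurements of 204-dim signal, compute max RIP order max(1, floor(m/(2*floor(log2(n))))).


floor(log2(204)) = 7.
2*7 = 14.
m/(2*floor(log2(n))) = 13/14 ≈ 0.9286.
floor = 0.
k = max(1, 0) = 1.

1


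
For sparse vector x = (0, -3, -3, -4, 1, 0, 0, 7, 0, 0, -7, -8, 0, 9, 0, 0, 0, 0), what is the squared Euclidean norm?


Non-zero entries: [(1, -3), (2, -3), (3, -4), (4, 1), (7, 7), (10, -7), (11, -8), (13, 9)]
Squares: [9, 9, 16, 1, 49, 49, 64, 81]
||x||_2^2 = sum = 278.

278


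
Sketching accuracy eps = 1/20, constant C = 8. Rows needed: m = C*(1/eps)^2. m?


1/eps = 20.
(1/eps)^2 = 400.
m = 8*400 = 3200.

3200


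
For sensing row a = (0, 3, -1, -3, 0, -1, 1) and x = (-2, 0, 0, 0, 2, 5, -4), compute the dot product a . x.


Non-zero terms: ['0*-2', '0*2', '-1*5', '1*-4']
Products: [0, 0, -5, -4]
y = sum = -9.

-9


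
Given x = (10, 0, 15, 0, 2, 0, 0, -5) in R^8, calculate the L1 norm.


Non-zero entries: [(0, 10), (2, 15), (4, 2), (7, -5)]
Absolute values: [10, 15, 2, 5]
||x||_1 = sum = 32.

32


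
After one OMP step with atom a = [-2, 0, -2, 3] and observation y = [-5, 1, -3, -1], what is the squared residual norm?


a^T a = 17.
a^T y = 13.
coeff = 13/17 = 13/17.
||r||^2 = 443/17.

443/17


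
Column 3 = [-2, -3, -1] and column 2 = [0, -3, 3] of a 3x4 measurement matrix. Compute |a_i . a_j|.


Inner product: -2*0 + -3*-3 + -1*3
Products: [0, 9, -3]
Sum = 6.
|dot| = 6.

6


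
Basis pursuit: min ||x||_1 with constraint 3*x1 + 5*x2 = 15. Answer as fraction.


Axis intercepts:
  x1 = 5, x2 = 0: L1 = 5
  x1 = 0, x2 = 3: L1 = 3
x* = (0, 3)
||x*||_1 = 3.

3


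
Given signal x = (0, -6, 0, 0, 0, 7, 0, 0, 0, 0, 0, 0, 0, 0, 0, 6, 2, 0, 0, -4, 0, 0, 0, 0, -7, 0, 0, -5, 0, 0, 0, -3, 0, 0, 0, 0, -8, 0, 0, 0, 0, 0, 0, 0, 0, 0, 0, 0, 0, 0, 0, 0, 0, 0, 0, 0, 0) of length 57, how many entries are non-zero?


Non-zero positions: [1, 5, 15, 16, 19, 24, 27, 31, 36].
Sparsity = 9.

9


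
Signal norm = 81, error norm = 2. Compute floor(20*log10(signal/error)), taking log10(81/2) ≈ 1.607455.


||x||/||e|| = 81/2.
log10(81/2) ≈ 1.607455.
20*log10(||x||/||e||) ≈ 20*1.607455 = 32.1491.
floor(32.1491) = 32.

32


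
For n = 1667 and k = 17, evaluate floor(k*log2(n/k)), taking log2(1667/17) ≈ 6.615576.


log2(n/k) = log2(1667/17) ≈ 6.615576.
k*log2(n/k) ≈ 17*6.615576 = 112.464792.
floor(112.464792) = 112.

112


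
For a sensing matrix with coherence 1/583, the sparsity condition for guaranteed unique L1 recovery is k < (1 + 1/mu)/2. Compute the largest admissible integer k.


1/mu = 583.
1 + 1/mu = 584.
(1 + 1/mu)/2 = 292 is an integer and the inequality is strict, so k_max = 292 - 1 = 291.

291


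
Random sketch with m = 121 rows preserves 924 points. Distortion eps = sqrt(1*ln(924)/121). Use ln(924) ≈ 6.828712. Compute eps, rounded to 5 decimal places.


ln(924) ≈ 6.828712.
1*ln(N)/m ≈ 1*6.828712/121 ≈ 0.05643564.
eps = sqrt(0.05643564) ≈ 0.2375619 ≈ 0.23756.

0.23756


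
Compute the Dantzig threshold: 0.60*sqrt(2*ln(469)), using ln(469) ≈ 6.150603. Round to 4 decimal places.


ln(469) ≈ 6.150603.
2*ln(n) ≈ 12.301206.
sqrt(2*ln(n)) ≈ sqrt(12.301206) ≈ 3.507308.
threshold ≈ 0.60*3.507308 = 2.1043848 ≈ 2.1044.

2.1044


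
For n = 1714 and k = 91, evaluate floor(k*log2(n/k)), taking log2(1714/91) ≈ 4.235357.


log2(n/k) = log2(1714/91) ≈ 4.235357.
k*log2(n/k) ≈ 91*4.235357 = 385.417487.
floor(385.417487) = 385.

385


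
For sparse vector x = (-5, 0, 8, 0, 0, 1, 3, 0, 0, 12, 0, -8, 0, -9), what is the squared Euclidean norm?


Non-zero entries: [(0, -5), (2, 8), (5, 1), (6, 3), (9, 12), (11, -8), (13, -9)]
Squares: [25, 64, 1, 9, 144, 64, 81]
||x||_2^2 = sum = 388.

388


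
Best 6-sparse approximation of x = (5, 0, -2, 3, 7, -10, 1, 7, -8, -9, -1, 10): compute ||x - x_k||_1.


Sorted |x_i| descending: [10, 10, 9, 8, 7, 7, 5, 3, 2, 1, 1, 0]
Keep top 6: [10, 10, 9, 8, 7, 7]
Tail entries: [5, 3, 2, 1, 1, 0]
L1 error = sum of tail = 12.

12


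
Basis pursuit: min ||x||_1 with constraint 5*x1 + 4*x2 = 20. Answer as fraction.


Axis intercepts:
  x1 = 4, x2 = 0: L1 = 4
  x1 = 0, x2 = 5: L1 = 5
x* = (4, 0)
||x*||_1 = 4.

4


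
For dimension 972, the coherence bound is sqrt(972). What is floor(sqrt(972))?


31^2 = 961 <= 972 < 1024 = 32^2, so 31 <= sqrt(972) < 32.
floor(sqrt(972)) = 31.

31


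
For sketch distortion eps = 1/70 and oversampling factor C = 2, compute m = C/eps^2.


1/eps = 70.
(1/eps)^2 = 4900.
m = 2*4900 = 9800.

9800


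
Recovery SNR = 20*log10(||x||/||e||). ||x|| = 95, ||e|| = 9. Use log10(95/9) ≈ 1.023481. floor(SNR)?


||x||/||e|| = 95/9.
log10(95/9) ≈ 1.023481.
20*log10(||x||/||e||) ≈ 20*1.023481 = 20.46962.
floor(20.46962) = 20.

20


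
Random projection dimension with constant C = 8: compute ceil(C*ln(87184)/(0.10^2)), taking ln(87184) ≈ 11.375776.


ln(87184) ≈ 11.375776.
eps^2 = 0.10^2 = 0.01.
C*ln(N)/eps^2 ≈ 8*11.375776/0.01 ≈ 9100.6208.
m = ceil(9100.6208) = 9101.

9101


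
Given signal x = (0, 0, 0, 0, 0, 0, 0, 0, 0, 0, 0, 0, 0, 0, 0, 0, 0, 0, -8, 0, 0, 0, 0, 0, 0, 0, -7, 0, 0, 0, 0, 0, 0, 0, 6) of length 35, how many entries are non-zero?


Non-zero positions: [18, 26, 34].
Sparsity = 3.

3


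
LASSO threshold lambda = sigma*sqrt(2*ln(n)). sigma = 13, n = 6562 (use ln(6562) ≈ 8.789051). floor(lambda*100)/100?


ln(6562) ≈ 8.789051.
2*ln(n) ≈ 17.578102.
sqrt(2*ln(n)) ≈ sqrt(17.578102) ≈ 4.192625.
lambda ≈ 13*4.192625 = 54.504125.
floor(lambda*100)/100 = 54.50.

54.50


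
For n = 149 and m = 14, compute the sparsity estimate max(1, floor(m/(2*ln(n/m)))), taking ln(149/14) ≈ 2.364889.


n/m = 149/14.
ln(n/m) ≈ 2.364889.
2*ln(n/m) ≈ 4.729778.
m/(2*ln(n/m)) ≈ 14/4.729778 ≈ 2.96.
floor = 2.
k_max = max(1, 2) = 2.

2


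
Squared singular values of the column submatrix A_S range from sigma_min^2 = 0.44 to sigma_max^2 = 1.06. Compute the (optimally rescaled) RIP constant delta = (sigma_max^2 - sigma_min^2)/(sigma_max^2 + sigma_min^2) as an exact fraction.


lambda_max - lambda_min = 1.06 - 0.44 = 0.62.
lambda_max + lambda_min = 1.06 + 0.44 = 1.50.
delta = 0.62/1.50 = 62/150 = 31/75.

31/75


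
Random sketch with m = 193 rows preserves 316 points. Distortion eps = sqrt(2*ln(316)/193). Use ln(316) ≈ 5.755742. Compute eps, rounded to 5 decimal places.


ln(316) ≈ 5.755742.
2*ln(N)/m ≈ 2*5.755742/193 ≈ 0.05964499.
eps = sqrt(0.05964499) ≈ 0.2442232 ≈ 0.24422.

0.24422


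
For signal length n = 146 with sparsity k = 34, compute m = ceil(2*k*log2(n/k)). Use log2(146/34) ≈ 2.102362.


log2(n/k) = log2(146/34) ≈ 2.102362.
2*k*log2(n/k) ≈ 2*34*2.102362 = 142.960616.
m = ceil(142.960616) = 143.

143


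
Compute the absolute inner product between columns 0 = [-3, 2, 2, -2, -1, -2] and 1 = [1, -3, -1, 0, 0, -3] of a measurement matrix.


Inner product: -3*1 + 2*-3 + 2*-1 + -2*0 + -1*0 + -2*-3
Products: [-3, -6, -2, 0, 0, 6]
Sum = -5.
|dot| = 5.

5


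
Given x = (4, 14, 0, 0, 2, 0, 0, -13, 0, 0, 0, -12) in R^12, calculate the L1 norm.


Non-zero entries: [(0, 4), (1, 14), (4, 2), (7, -13), (11, -12)]
Absolute values: [4, 14, 2, 13, 12]
||x||_1 = sum = 45.

45


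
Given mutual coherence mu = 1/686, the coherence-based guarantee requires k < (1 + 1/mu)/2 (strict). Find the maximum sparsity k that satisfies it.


1/mu = 686.
1 + 1/mu = 687.
(1 + 1/mu)/2 = 343.5 is not an integer, so k_max = floor(343.5) = 343.

343


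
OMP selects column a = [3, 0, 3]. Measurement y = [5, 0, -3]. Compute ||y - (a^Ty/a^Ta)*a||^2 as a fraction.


a^T a = 18.
a^T y = 6.
coeff = 6/18 = 1/3.
||r||^2 = 32.

32


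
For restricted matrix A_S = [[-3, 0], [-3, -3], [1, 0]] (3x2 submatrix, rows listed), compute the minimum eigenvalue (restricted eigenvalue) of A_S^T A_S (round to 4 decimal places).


A_S^T A_S = [[19, 9], [9, 9]].
trace = 28.
det = 90.
disc = trace^2 - 4*det = 784 - 4*90 = 424.
sqrt(424) ≈ 20.591260.
lam_min = (28 - sqrt(424))/2 ≈ (28 - 20.591260)/2 = 3.70437 ≈ 3.7044.

3.7044


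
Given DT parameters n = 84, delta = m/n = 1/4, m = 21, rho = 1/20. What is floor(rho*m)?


m = 1/4*84 = 21.
rho = 1/20.
rho*m = 1/20*21 = 1.05.
k = floor(1.05) = 1.

1


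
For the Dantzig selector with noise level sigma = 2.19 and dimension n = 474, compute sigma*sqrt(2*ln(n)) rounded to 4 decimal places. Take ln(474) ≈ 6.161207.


ln(474) ≈ 6.161207.
2*ln(n) ≈ 12.322414.
sqrt(2*ln(n)) ≈ sqrt(12.322414) ≈ 3.51033.
threshold ≈ 2.19*3.51033 = 7.6876227 ≈ 7.6876.

7.6876


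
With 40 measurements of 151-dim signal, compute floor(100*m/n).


100*m/n = 100*40/151 ≈ 26.4901.
floor = 26.

26


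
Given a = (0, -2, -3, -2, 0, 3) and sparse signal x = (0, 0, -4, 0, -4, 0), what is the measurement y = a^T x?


Non-zero terms: ['-3*-4', '0*-4']
Products: [12, 0]
y = sum = 12.

12


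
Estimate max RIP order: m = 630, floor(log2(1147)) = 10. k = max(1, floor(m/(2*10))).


floor(log2(1147)) = 10.
2*10 = 20.
m/(2*floor(log2(n))) = 630/20 ≈ 31.5.
floor = 31.
k = max(1, 31) = 31.

31


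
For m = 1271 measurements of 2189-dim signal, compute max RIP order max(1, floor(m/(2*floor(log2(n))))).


floor(log2(2189)) = 11.
2*11 = 22.
m/(2*floor(log2(n))) = 1271/22 ≈ 57.7727.
floor = 57.
k = max(1, 57) = 57.

57


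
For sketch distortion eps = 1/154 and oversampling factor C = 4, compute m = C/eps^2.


1/eps = 154.
(1/eps)^2 = 23716.
m = 4*23716 = 94864.

94864


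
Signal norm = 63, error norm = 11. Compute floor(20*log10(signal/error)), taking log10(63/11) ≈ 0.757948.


||x||/||e|| = 63/11.
log10(63/11) ≈ 0.757948.
20*log10(||x||/||e||) ≈ 20*0.757948 = 15.15896.
floor(15.15896) = 15.

15


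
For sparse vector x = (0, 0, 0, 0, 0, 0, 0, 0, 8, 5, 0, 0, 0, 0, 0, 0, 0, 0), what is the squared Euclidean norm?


Non-zero entries: [(8, 8), (9, 5)]
Squares: [64, 25]
||x||_2^2 = sum = 89.

89


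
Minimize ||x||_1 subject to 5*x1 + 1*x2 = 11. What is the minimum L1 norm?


Axis intercepts:
  x1 = 11/5, x2 = 0: L1 = 11/5
  x1 = 0, x2 = 11: L1 = 11
x* = (11/5, 0)
||x*||_1 = 11/5.

11/5


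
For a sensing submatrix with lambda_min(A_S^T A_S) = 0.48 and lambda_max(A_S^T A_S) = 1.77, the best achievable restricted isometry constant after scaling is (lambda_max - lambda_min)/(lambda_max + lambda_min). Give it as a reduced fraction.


lambda_max - lambda_min = 1.77 - 0.48 = 1.29.
lambda_max + lambda_min = 1.77 + 0.48 = 2.25.
delta = 1.29/2.25 = 129/225 = 43/75.

43/75


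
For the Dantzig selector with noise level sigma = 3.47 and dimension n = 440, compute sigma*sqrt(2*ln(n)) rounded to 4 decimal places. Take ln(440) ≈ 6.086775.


ln(440) ≈ 6.086775.
2*ln(n) ≈ 12.17355.
sqrt(2*ln(n)) ≈ sqrt(12.17355) ≈ 3.489061.
threshold ≈ 3.47*3.489061 = 12.10704167 ≈ 12.1070.

12.1070


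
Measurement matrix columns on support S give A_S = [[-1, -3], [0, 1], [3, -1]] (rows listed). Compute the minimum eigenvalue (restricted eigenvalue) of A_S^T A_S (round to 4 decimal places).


A_S^T A_S = [[10, 0], [0, 11]].
trace = 21.
det = 110.
disc = trace^2 - 4*det = 441 - 4*110 = 1.
sqrt(1) = 1.
lam_min = (21 - 1)/2 = 10 = 10.0000.

10.0000


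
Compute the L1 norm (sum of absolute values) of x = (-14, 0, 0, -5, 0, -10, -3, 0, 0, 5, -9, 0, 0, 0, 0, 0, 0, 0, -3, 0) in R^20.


Non-zero entries: [(0, -14), (3, -5), (5, -10), (6, -3), (9, 5), (10, -9), (18, -3)]
Absolute values: [14, 5, 10, 3, 5, 9, 3]
||x||_1 = sum = 49.

49


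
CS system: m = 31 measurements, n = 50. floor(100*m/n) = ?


100*m/n = 100*31/50 ≈ 62.0.
floor = 62.

62


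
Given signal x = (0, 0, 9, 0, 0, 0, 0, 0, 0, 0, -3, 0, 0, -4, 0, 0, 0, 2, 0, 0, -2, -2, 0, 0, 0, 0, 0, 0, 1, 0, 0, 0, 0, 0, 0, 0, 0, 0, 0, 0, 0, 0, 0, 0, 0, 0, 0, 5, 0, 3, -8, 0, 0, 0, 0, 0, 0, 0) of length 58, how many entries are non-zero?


Non-zero positions: [2, 10, 13, 17, 20, 21, 28, 47, 49, 50].
Sparsity = 10.

10


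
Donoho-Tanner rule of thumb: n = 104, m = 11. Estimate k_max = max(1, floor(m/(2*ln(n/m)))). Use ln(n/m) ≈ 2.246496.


n/m = 104/11.
ln(n/m) ≈ 2.246496.
2*ln(n/m) ≈ 4.492992.
m/(2*ln(n/m)) ≈ 11/4.492992 ≈ 2.4483.
floor = 2.
k_max = max(1, 2) = 2.

2


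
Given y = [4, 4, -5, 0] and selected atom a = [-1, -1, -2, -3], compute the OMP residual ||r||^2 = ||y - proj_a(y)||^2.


a^T a = 15.
a^T y = 2.
coeff = 2/15 = 2/15.
||r||^2 = 851/15.

851/15


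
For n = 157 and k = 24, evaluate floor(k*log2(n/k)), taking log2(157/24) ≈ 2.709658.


log2(n/k) = log2(157/24) ≈ 2.709658.
k*log2(n/k) ≈ 24*2.709658 = 65.031792.
floor(65.031792) = 65.

65


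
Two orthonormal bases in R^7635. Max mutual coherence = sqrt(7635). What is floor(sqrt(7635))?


87^2 = 7569 <= 7635 < 7744 = 88^2, so 87 <= sqrt(7635) < 88.
floor(sqrt(7635)) = 87.

87


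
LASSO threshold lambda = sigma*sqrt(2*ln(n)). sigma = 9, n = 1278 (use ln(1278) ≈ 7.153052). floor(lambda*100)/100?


ln(1278) ≈ 7.153052.
2*ln(n) ≈ 14.306104.
sqrt(2*ln(n)) ≈ sqrt(14.306104) ≈ 3.782341.
lambda ≈ 9*3.782341 = 34.041069.
floor(lambda*100)/100 = 34.04.

34.04


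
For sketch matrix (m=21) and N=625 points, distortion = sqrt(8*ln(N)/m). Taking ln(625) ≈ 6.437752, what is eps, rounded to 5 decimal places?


ln(625) ≈ 6.437752.
8*ln(N)/m ≈ 8*6.437752/21 ≈ 2.45247695.
eps = sqrt(2.45247695) ≈ 1.5660386 ≈ 1.56604.

1.56604


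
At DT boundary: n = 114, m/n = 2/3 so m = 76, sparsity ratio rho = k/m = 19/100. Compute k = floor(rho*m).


m = 2/3*114 = 76.
rho = 19/100.
rho*m = 19/100*76 = 14.44.
k = floor(14.44) = 14.

14


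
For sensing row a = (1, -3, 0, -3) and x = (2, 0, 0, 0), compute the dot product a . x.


Non-zero terms: ['1*2']
Products: [2]
y = sum = 2.

2


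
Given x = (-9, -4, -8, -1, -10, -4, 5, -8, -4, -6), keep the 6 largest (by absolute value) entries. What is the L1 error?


Sorted |x_i| descending: [10, 9, 8, 8, 6, 5, 4, 4, 4, 1]
Keep top 6: [10, 9, 8, 8, 6, 5]
Tail entries: [4, 4, 4, 1]
L1 error = sum of tail = 13.

13


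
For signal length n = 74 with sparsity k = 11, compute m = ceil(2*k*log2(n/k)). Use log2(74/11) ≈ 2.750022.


log2(n/k) = log2(74/11) ≈ 2.750022.
2*k*log2(n/k) ≈ 2*11*2.750022 = 60.500484.
m = ceil(60.500484) = 61.

61


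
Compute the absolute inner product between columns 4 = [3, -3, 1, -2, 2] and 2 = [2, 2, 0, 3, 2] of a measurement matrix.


Inner product: 3*2 + -3*2 + 1*0 + -2*3 + 2*2
Products: [6, -6, 0, -6, 4]
Sum = -2.
|dot| = 2.

2


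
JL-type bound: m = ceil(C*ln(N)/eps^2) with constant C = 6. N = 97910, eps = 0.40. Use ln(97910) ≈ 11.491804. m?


ln(97910) ≈ 11.491804.
eps^2 = 0.40^2 = 0.16.
C*ln(N)/eps^2 ≈ 6*11.491804/0.16 ≈ 430.9427.
m = ceil(430.9427) = 431.

431


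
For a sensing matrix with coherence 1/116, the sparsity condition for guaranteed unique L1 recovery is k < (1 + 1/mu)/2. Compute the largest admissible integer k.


1/mu = 116.
1 + 1/mu = 117.
(1 + 1/mu)/2 = 58.5 is not an integer, so k_max = floor(58.5) = 58.

58


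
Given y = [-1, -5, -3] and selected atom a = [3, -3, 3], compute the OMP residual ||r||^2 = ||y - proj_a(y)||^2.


a^T a = 27.
a^T y = 3.
coeff = 3/27 = 1/9.
||r||^2 = 104/3.

104/3


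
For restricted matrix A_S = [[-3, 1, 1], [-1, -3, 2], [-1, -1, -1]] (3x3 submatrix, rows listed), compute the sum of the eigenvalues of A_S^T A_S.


Sum of eigenvalues of A_S^T A_S = trace(A_S^T A_S) = sum of squared column norms of A_S.
A_S^T A_S diagonal: [11, 11, 6].
trace = 11 + 11 + 6 = 28.

28


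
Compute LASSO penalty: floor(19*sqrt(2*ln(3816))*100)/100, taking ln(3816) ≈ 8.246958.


ln(3816) ≈ 8.246958.
2*ln(n) ≈ 16.493916.
sqrt(2*ln(n)) ≈ sqrt(16.493916) ≈ 4.06127.
lambda ≈ 19*4.06127 = 77.16413.
floor(lambda*100)/100 = 77.16.

77.16


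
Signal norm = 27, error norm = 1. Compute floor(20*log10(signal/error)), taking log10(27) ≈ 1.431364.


||x||/||e|| = 27/1 = 27.
log10(27) ≈ 1.431364.
20*log10(||x||/||e||) ≈ 20*1.431364 = 28.62728.
floor(28.62728) = 28.

28


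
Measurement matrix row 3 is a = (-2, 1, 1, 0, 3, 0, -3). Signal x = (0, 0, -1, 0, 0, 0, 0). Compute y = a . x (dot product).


Non-zero terms: ['1*-1']
Products: [-1]
y = sum = -1.

-1


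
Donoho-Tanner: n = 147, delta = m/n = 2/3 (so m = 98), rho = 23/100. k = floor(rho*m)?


m = 2/3*147 = 98.
rho = 23/100.
rho*m = 23/100*98 = 22.54.
k = floor(22.54) = 22.

22


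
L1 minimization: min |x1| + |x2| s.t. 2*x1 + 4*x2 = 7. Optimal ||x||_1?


Axis intercepts:
  x1 = 7/2, x2 = 0: L1 = 7/2
  x1 = 0, x2 = 7/4: L1 = 7/4
x* = (0, 7/4)
||x*||_1 = 7/4.

7/4


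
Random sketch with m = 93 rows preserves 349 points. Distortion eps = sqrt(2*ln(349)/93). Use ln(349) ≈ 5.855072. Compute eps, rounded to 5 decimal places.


ln(349) ≈ 5.855072.
2*ln(N)/m ≈ 2*5.855072/93 ≈ 0.12591553.
eps = sqrt(0.12591553) ≈ 0.3548458 ≈ 0.35485.

0.35485


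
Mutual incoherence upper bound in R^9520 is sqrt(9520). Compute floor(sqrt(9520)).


97^2 = 9409 <= 9520 < 9604 = 98^2, so 97 <= sqrt(9520) < 98.
floor(sqrt(9520)) = 97.

97


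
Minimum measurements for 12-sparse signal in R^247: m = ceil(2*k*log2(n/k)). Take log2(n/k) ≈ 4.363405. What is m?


log2(n/k) = log2(247/12) ≈ 4.363405.
2*k*log2(n/k) ≈ 2*12*4.363405 = 104.72172.
m = ceil(104.72172) = 105.

105


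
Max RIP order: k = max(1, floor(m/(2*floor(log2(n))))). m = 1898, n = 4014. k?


floor(log2(4014)) = 11.
2*11 = 22.
m/(2*floor(log2(n))) = 1898/22 ≈ 86.2727.
floor = 86.
k = max(1, 86) = 86.

86


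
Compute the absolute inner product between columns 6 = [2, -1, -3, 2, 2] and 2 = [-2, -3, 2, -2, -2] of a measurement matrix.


Inner product: 2*-2 + -1*-3 + -3*2 + 2*-2 + 2*-2
Products: [-4, 3, -6, -4, -4]
Sum = -15.
|dot| = 15.

15


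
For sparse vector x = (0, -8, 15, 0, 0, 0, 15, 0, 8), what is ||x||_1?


Non-zero entries: [(1, -8), (2, 15), (6, 15), (8, 8)]
Absolute values: [8, 15, 15, 8]
||x||_1 = sum = 46.

46


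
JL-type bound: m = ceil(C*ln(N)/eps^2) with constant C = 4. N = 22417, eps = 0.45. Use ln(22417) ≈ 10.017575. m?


ln(22417) ≈ 10.017575.
eps^2 = 0.45^2 = 0.2025.
C*ln(N)/eps^2 ≈ 4*10.017575/0.2025 ≈ 197.878.
m = ceil(197.878) = 198.

198


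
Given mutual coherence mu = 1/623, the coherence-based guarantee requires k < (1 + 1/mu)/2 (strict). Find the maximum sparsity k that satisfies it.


1/mu = 623.
1 + 1/mu = 624.
(1 + 1/mu)/2 = 312 is an integer and the inequality is strict, so k_max = 312 - 1 = 311.

311


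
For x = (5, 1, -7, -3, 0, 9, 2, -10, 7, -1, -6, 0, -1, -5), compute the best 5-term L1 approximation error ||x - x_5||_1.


Sorted |x_i| descending: [10, 9, 7, 7, 6, 5, 5, 3, 2, 1, 1, 1, 0, 0]
Keep top 5: [10, 9, 7, 7, 6]
Tail entries: [5, 5, 3, 2, 1, 1, 1, 0, 0]
L1 error = sum of tail = 18.

18


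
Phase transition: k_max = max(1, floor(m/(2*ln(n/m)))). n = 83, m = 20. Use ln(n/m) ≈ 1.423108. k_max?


n/m = 83/20.
ln(n/m) ≈ 1.423108.
2*ln(n/m) ≈ 2.846216.
m/(2*ln(n/m)) ≈ 20/2.846216 ≈ 7.0269.
floor = 7.
k_max = max(1, 7) = 7.

7


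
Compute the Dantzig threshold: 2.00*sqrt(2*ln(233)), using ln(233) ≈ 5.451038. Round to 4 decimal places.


ln(233) ≈ 5.451038.
2*ln(n) ≈ 10.902076.
sqrt(2*ln(n)) ≈ sqrt(10.902076) ≈ 3.301829.
threshold ≈ 2.00*3.301829 = 6.603658 ≈ 6.6037.

6.6037


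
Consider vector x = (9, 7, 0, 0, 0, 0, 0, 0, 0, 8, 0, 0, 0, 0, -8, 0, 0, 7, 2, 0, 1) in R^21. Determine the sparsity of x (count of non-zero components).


Non-zero positions: [0, 1, 9, 14, 17, 18, 20].
Sparsity = 7.

7


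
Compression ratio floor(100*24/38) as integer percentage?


100*m/n = 100*24/38 ≈ 63.1579.
floor = 63.

63


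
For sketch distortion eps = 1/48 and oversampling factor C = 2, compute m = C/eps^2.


1/eps = 48.
(1/eps)^2 = 2304.
m = 2*2304 = 4608.

4608


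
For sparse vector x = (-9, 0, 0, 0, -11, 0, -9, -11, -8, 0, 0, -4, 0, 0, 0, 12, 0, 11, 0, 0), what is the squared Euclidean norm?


Non-zero entries: [(0, -9), (4, -11), (6, -9), (7, -11), (8, -8), (11, -4), (15, 12), (17, 11)]
Squares: [81, 121, 81, 121, 64, 16, 144, 121]
||x||_2^2 = sum = 749.

749


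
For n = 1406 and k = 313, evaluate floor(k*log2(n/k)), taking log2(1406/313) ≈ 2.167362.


log2(n/k) = log2(1406/313) ≈ 2.167362.
k*log2(n/k) ≈ 313*2.167362 = 678.384306.
floor(678.384306) = 678.

678


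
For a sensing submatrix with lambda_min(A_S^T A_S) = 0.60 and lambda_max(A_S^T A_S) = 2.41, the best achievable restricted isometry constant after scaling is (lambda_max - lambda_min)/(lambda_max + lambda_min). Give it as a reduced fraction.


lambda_max - lambda_min = 2.41 - 0.60 = 1.81.
lambda_max + lambda_min = 2.41 + 0.60 = 3.01.
delta = 1.81/3.01 = 181/301.

181/301


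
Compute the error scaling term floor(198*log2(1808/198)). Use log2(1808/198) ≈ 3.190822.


log2(n/k) = log2(1808/198) ≈ 3.190822.
k*log2(n/k) ≈ 198*3.190822 = 631.782756.
floor(631.782756) = 631.

631


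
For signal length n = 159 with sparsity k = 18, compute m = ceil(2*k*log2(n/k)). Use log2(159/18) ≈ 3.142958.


log2(n/k) = log2(159/18) ≈ 3.142958.
2*k*log2(n/k) ≈ 2*18*3.142958 = 113.146488.
m = ceil(113.146488) = 114.

114


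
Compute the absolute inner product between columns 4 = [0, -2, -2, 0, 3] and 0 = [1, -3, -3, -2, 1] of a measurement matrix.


Inner product: 0*1 + -2*-3 + -2*-3 + 0*-2 + 3*1
Products: [0, 6, 6, 0, 3]
Sum = 15.
|dot| = 15.

15


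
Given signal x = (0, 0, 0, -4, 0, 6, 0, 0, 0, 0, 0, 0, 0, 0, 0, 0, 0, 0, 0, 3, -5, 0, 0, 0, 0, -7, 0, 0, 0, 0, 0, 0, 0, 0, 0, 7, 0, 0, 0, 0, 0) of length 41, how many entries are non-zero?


Non-zero positions: [3, 5, 19, 20, 25, 35].
Sparsity = 6.

6


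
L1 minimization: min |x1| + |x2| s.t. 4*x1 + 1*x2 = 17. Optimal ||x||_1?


Axis intercepts:
  x1 = 17/4, x2 = 0: L1 = 17/4
  x1 = 0, x2 = 17: L1 = 17
x* = (17/4, 0)
||x*||_1 = 17/4.

17/4


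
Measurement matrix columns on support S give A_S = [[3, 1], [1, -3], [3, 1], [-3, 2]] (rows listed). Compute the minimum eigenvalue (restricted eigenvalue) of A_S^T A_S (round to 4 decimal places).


A_S^T A_S = [[28, -3], [-3, 15]].
trace = 43.
det = 411.
disc = trace^2 - 4*det = 1849 - 4*411 = 205.
sqrt(205) ≈ 14.317821.
lam_min = (43 - sqrt(205))/2 ≈ (43 - 14.317821)/2 = 14.3410895 ≈ 14.3411.

14.3411


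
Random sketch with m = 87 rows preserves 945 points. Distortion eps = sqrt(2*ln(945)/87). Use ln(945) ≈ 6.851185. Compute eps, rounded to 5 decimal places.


ln(945) ≈ 6.851185.
2*ln(N)/m ≈ 2*6.851185/87 ≈ 0.15749851.
eps = sqrt(0.15749851) ≈ 0.3968608 ≈ 0.39686.

0.39686


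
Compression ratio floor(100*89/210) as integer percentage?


100*m/n = 100*89/210 ≈ 42.381.
floor = 42.

42


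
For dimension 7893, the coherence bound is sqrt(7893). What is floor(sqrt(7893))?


88^2 = 7744 <= 7893 < 7921 = 89^2, so 88 <= sqrt(7893) < 89.
floor(sqrt(7893)) = 88.

88


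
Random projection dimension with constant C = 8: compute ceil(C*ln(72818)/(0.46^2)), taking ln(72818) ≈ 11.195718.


ln(72818) ≈ 11.195718.
eps^2 = 0.46^2 = 0.2116.
C*ln(N)/eps^2 ≈ 8*11.195718/0.2116 ≈ 423.2786.
m = ceil(423.2786) = 424.

424


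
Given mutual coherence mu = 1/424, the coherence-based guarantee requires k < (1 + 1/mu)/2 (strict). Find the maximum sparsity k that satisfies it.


1/mu = 424.
1 + 1/mu = 425.
(1 + 1/mu)/2 = 212.5 is not an integer, so k_max = floor(212.5) = 212.

212


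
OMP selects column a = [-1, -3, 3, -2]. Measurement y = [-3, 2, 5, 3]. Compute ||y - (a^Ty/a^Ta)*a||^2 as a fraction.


a^T a = 23.
a^T y = 6.
coeff = 6/23 = 6/23.
||r||^2 = 1045/23.

1045/23


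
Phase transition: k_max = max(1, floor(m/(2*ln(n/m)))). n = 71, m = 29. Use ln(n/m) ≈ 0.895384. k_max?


n/m = 71/29.
ln(n/m) ≈ 0.895384.
2*ln(n/m) ≈ 1.790768.
m/(2*ln(n/m)) ≈ 29/1.790768 ≈ 16.1942.
floor = 16.
k_max = max(1, 16) = 16.

16


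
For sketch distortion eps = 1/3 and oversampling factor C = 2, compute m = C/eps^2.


1/eps = 3.
(1/eps)^2 = 9.
m = 2*9 = 18.

18


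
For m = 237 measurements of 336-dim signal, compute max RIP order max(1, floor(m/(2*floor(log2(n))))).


floor(log2(336)) = 8.
2*8 = 16.
m/(2*floor(log2(n))) = 237/16 ≈ 14.8125.
floor = 14.
k = max(1, 14) = 14.

14


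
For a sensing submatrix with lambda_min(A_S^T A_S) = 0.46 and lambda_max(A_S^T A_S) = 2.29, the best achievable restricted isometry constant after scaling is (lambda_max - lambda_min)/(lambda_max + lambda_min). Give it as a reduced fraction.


lambda_max - lambda_min = 2.29 - 0.46 = 1.83.
lambda_max + lambda_min = 2.29 + 0.46 = 2.75.
delta = 1.83/2.75 = 183/275.

183/275


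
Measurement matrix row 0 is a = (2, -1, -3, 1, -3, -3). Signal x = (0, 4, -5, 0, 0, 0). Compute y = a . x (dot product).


Non-zero terms: ['-1*4', '-3*-5']
Products: [-4, 15]
y = sum = 11.

11


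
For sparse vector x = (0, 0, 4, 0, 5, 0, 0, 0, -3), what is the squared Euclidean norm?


Non-zero entries: [(2, 4), (4, 5), (8, -3)]
Squares: [16, 25, 9]
||x||_2^2 = sum = 50.

50


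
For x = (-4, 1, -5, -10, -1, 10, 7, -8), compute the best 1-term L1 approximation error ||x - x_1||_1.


Sorted |x_i| descending: [10, 10, 8, 7, 5, 4, 1, 1]
Keep top 1: [10]
Tail entries: [10, 8, 7, 5, 4, 1, 1]
L1 error = sum of tail = 36.

36


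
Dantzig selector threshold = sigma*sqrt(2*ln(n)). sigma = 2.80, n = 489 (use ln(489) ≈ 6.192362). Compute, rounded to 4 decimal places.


ln(489) ≈ 6.192362.
2*ln(n) ≈ 12.384724.
sqrt(2*ln(n)) ≈ sqrt(12.384724) ≈ 3.519194.
threshold ≈ 2.80*3.519194 = 9.8537432 ≈ 9.8537.

9.8537


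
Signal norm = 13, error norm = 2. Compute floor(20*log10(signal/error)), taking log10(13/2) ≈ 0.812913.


||x||/||e|| = 13/2.
log10(13/2) ≈ 0.812913.
20*log10(||x||/||e||) ≈ 20*0.812913 = 16.25826.
floor(16.25826) = 16.

16


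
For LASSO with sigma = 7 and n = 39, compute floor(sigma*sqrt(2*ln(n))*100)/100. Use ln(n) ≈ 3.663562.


ln(39) ≈ 3.663562.
2*ln(n) ≈ 7.327124.
sqrt(2*ln(n)) ≈ sqrt(7.327124) ≈ 2.706866.
lambda ≈ 7*2.706866 = 18.948062.
floor(lambda*100)/100 = 18.94.

18.94


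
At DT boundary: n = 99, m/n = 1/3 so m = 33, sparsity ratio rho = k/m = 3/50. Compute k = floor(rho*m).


m = 1/3*99 = 33.
rho = 3/50.
rho*m = 3/50*33 = 1.98.
k = floor(1.98) = 1.

1


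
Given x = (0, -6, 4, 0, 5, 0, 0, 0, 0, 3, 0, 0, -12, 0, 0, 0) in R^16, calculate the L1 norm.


Non-zero entries: [(1, -6), (2, 4), (4, 5), (9, 3), (12, -12)]
Absolute values: [6, 4, 5, 3, 12]
||x||_1 = sum = 30.

30


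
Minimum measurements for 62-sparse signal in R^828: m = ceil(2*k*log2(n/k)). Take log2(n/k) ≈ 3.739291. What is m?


log2(n/k) = log2(828/62) ≈ 3.739291.
2*k*log2(n/k) ≈ 2*62*3.739291 = 463.672084.
m = ceil(463.672084) = 464.

464


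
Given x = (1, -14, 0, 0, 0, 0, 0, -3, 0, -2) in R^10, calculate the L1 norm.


Non-zero entries: [(0, 1), (1, -14), (7, -3), (9, -2)]
Absolute values: [1, 14, 3, 2]
||x||_1 = sum = 20.

20


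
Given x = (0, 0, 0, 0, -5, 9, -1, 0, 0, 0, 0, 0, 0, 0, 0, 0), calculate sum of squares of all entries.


Non-zero entries: [(4, -5), (5, 9), (6, -1)]
Squares: [25, 81, 1]
||x||_2^2 = sum = 107.

107


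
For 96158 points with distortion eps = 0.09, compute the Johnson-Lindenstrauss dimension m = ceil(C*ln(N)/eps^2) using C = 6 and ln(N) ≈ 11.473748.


ln(96158) ≈ 11.473748.
eps^2 = 0.09^2 = 0.0081.
C*ln(N)/eps^2 ≈ 6*11.473748/0.0081 ≈ 8499.0726.
m = ceil(8499.0726) = 8500.

8500


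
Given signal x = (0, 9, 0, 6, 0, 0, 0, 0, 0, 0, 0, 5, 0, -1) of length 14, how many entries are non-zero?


Non-zero positions: [1, 3, 11, 13].
Sparsity = 4.

4


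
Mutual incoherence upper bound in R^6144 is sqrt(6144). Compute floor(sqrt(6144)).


78^2 = 6084 <= 6144 < 6241 = 79^2, so 78 <= sqrt(6144) < 79.
floor(sqrt(6144)) = 78.

78


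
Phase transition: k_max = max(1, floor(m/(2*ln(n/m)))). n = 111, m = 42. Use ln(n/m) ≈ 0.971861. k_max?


n/m = 111/42 = 37/14.
ln(n/m) ≈ 0.971861.
2*ln(n/m) ≈ 1.943722.
m/(2*ln(n/m)) ≈ 42/1.943722 ≈ 21.608.
floor = 21.
k_max = max(1, 21) = 21.

21


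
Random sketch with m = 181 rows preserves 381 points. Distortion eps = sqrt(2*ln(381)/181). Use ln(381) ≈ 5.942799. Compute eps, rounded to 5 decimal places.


ln(381) ≈ 5.942799.
2*ln(N)/m ≈ 2*5.942799/181 ≈ 0.06566629.
eps = sqrt(0.06566629) ≈ 0.2562543 ≈ 0.25625.

0.25625


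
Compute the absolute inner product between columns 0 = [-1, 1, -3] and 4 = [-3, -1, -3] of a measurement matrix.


Inner product: -1*-3 + 1*-1 + -3*-3
Products: [3, -1, 9]
Sum = 11.
|dot| = 11.

11


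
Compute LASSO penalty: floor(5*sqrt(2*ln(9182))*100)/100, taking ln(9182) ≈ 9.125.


ln(9182) ≈ 9.125.
2*ln(n) ≈ 18.25.
sqrt(2*ln(n)) ≈ sqrt(18.25) ≈ 4.272002.
lambda ≈ 5*4.272002 = 21.36001.
floor(lambda*100)/100 = 21.36.

21.36


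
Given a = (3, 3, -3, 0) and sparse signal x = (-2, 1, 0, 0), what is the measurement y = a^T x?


Non-zero terms: ['3*-2', '3*1']
Products: [-6, 3]
y = sum = -3.

-3


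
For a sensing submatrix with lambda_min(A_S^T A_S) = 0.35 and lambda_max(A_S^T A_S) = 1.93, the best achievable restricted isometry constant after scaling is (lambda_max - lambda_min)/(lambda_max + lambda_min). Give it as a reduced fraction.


lambda_max - lambda_min = 1.93 - 0.35 = 1.58.
lambda_max + lambda_min = 1.93 + 0.35 = 2.28.
delta = 1.58/2.28 = 158/228 = 79/114.

79/114


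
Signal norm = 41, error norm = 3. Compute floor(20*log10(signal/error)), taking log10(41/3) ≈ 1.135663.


||x||/||e|| = 41/3.
log10(41/3) ≈ 1.135663.
20*log10(||x||/||e||) ≈ 20*1.135663 = 22.71326.
floor(22.71326) = 22.

22


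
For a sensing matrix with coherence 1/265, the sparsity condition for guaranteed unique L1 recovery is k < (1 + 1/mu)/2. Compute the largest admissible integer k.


1/mu = 265.
1 + 1/mu = 266.
(1 + 1/mu)/2 = 133 is an integer and the inequality is strict, so k_max = 133 - 1 = 132.

132


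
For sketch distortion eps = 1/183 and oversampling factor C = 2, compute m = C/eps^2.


1/eps = 183.
(1/eps)^2 = 33489.
m = 2*33489 = 66978.

66978


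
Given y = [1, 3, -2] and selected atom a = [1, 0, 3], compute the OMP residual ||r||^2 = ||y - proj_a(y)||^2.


a^T a = 10.
a^T y = -5.
coeff = -5/10 = -1/2.
||r||^2 = 23/2.

23/2


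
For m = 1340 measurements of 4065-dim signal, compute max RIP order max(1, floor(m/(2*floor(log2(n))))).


floor(log2(4065)) = 11.
2*11 = 22.
m/(2*floor(log2(n))) = 1340/22 ≈ 60.9091.
floor = 60.
k = max(1, 60) = 60.

60


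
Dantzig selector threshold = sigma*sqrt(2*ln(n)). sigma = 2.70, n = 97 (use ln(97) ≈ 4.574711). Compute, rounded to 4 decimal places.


ln(97) ≈ 4.574711.
2*ln(n) ≈ 9.149422.
sqrt(2*ln(n)) ≈ sqrt(9.149422) ≈ 3.024801.
threshold ≈ 2.70*3.024801 = 8.1669627 ≈ 8.1670.

8.1670


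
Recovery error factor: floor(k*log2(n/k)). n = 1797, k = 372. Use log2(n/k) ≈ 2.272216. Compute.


log2(n/k) = log2(1797/372) ≈ 2.272216.
k*log2(n/k) ≈ 372*2.272216 = 845.264352.
floor(845.264352) = 845.

845


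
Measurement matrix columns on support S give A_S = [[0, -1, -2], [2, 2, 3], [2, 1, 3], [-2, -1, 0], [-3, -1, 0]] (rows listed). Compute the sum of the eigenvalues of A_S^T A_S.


Sum of eigenvalues of A_S^T A_S = trace(A_S^T A_S) = sum of squared column norms of A_S.
A_S^T A_S diagonal: [21, 8, 22].
trace = 21 + 8 + 22 = 51.

51


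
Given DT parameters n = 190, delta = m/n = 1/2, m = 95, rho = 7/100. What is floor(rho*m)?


m = 1/2*190 = 95.
rho = 7/100.
rho*m = 7/100*95 = 6.65.
k = floor(6.65) = 6.

6


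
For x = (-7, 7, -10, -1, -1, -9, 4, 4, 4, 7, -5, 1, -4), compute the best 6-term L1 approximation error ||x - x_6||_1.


Sorted |x_i| descending: [10, 9, 7, 7, 7, 5, 4, 4, 4, 4, 1, 1, 1]
Keep top 6: [10, 9, 7, 7, 7, 5]
Tail entries: [4, 4, 4, 4, 1, 1, 1]
L1 error = sum of tail = 19.

19


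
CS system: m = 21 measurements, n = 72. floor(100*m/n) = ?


100*m/n = 100*21/72 ≈ 29.1667.
floor = 29.

29


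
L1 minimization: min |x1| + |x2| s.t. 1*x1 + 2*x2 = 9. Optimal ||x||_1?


Axis intercepts:
  x1 = 9, x2 = 0: L1 = 9
  x1 = 0, x2 = 9/2: L1 = 9/2
x* = (0, 9/2)
||x*||_1 = 9/2.

9/2


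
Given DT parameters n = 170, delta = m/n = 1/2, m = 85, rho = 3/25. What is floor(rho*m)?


m = 1/2*170 = 85.
rho = 3/25.
rho*m = 3/25*85 = 10.2.
k = floor(10.2) = 10.

10


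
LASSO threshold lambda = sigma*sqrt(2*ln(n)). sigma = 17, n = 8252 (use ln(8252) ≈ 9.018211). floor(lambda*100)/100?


ln(8252) ≈ 9.018211.
2*ln(n) ≈ 18.036422.
sqrt(2*ln(n)) ≈ sqrt(18.036422) ≈ 4.246931.
lambda ≈ 17*4.246931 = 72.197827.
floor(lambda*100)/100 = 72.19.

72.19


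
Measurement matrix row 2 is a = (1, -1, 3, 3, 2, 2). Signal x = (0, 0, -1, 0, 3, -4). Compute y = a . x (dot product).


Non-zero terms: ['3*-1', '2*3', '2*-4']
Products: [-3, 6, -8]
y = sum = -5.

-5


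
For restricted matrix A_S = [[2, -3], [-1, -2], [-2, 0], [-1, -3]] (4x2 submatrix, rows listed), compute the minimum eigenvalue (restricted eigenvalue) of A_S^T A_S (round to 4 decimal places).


A_S^T A_S = [[10, -1], [-1, 22]].
trace = 32.
det = 219.
disc = trace^2 - 4*det = 1024 - 4*219 = 148.
sqrt(148) ≈ 12.165525.
lam_min = (32 - sqrt(148))/2 ≈ (32 - 12.165525)/2 = 9.9172375 ≈ 9.9172.

9.9172


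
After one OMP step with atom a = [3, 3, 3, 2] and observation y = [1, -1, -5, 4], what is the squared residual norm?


a^T a = 31.
a^T y = -7.
coeff = -7/31 = -7/31.
||r||^2 = 1284/31.

1284/31


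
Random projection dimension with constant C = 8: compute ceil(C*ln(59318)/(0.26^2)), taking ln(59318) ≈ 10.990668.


ln(59318) ≈ 10.990668.
eps^2 = 0.26^2 = 0.0676.
C*ln(N)/eps^2 ≈ 8*10.990668/0.0676 ≈ 1300.6708.
m = ceil(1300.6708) = 1301.

1301


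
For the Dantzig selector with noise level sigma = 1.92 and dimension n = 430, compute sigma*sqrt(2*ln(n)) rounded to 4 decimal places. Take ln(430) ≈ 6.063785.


ln(430) ≈ 6.063785.
2*ln(n) ≈ 12.12757.
sqrt(2*ln(n)) ≈ sqrt(12.12757) ≈ 3.482466.
threshold ≈ 1.92*3.482466 = 6.68633472 ≈ 6.6863.

6.6863


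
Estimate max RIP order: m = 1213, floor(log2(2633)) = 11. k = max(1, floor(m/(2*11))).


floor(log2(2633)) = 11.
2*11 = 22.
m/(2*floor(log2(n))) = 1213/22 ≈ 55.1364.
floor = 55.
k = max(1, 55) = 55.

55


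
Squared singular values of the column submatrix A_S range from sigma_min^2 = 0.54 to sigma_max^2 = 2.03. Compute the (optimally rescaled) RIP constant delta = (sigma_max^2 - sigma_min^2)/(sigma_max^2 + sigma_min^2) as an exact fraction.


lambda_max - lambda_min = 2.03 - 0.54 = 1.49.
lambda_max + lambda_min = 2.03 + 0.54 = 2.57.
delta = 1.49/2.57 = 149/257.

149/257


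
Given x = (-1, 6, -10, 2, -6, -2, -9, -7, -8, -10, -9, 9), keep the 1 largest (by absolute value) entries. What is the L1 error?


Sorted |x_i| descending: [10, 10, 9, 9, 9, 8, 7, 6, 6, 2, 2, 1]
Keep top 1: [10]
Tail entries: [10, 9, 9, 9, 8, 7, 6, 6, 2, 2, 1]
L1 error = sum of tail = 69.

69


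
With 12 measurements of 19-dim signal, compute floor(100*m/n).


100*m/n = 100*12/19 ≈ 63.1579.
floor = 63.

63


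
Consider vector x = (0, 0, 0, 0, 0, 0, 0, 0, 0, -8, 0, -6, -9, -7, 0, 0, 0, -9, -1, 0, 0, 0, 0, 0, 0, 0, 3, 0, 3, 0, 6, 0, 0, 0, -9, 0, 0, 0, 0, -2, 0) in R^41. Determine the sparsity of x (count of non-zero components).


Non-zero positions: [9, 11, 12, 13, 17, 18, 26, 28, 30, 34, 39].
Sparsity = 11.

11


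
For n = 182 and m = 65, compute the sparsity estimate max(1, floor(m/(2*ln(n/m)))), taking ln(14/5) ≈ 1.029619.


n/m = 182/65 = 14/5.
ln(n/m) ≈ 1.029619.
2*ln(n/m) ≈ 2.059238.
m/(2*ln(n/m)) ≈ 65/2.059238 ≈ 31.5651.
floor = 31.
k_max = max(1, 31) = 31.

31


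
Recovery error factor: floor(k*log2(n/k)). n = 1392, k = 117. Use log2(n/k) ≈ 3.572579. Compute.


log2(n/k) = log2(1392/117) ≈ 3.572579.
k*log2(n/k) ≈ 117*3.572579 = 417.991743.
floor(417.991743) = 417.

417


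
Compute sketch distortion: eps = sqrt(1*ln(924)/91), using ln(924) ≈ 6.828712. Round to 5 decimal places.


ln(924) ≈ 6.828712.
1*ln(N)/m ≈ 1*6.828712/91 ≈ 0.07504079.
eps = sqrt(0.07504079) ≈ 0.2739357 ≈ 0.27394.

0.27394
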